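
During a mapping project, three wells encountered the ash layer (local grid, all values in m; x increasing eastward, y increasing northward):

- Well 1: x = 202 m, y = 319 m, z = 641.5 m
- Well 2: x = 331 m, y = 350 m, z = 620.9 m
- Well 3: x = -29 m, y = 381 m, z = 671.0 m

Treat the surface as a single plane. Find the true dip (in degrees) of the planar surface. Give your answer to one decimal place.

9.0°

Let the plane be z = a·x + b·y + c.
Well 2−Well 1: 129a + 31b = −20.6;  Well 3−Well 1: −231a + 62b = 29.5.
Solving gives a = −0.14458, b = −0.06287.
Gradient magnitude |∇z| = √(a² + b²) = √(0.02090 + 0.00395) = 0.15766.
True dip = arctan(0.15766) = 9.0°, dipping toward ENE (azimuth ≈ 066°).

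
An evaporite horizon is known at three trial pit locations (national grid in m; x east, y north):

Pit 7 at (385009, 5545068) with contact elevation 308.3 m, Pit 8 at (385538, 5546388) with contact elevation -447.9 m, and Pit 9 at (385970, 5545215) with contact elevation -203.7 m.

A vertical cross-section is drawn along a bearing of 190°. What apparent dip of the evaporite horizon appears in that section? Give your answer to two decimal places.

24.67°

Two edge vectors: Pit 7→Pit 8 = (529, 1320, -756.2), Pit 7→Pit 9 = (961, 147, -512).
Normal n = (Pit 7→Pit 8) × (Pit 7→Pit 9) = (-564678.6, -455860.2, -1190757).
So ∂z/∂x = −n_x/n_z = −0.47422 and ∂z/∂y = −n_y/n_z = −0.38283.
Unit vector along 190° is (sin 190°, cos 190°) = (-0.1736, -0.9848).
Slope in that direction = a·(-0.1736) + b·(-0.9848) = 0.45936.
Apparent dip = arctan|0.45936| = 24.67° (true dip is 31.4°, so apparent ≤ true as expected).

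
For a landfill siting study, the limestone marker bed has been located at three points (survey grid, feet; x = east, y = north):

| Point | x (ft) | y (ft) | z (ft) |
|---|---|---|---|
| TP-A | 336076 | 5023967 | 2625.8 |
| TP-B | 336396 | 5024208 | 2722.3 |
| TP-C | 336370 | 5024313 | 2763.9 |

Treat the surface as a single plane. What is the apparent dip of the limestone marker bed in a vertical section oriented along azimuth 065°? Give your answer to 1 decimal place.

9.7°

Two edge vectors: TP-A→TP-B = (320, 241, 96.5), TP-A→TP-C = (294, 346, 138.1).
Normal n = (TP-A→TP-B) × (TP-A→TP-C) = (-106.9, -15821, 39866).
So ∂z/∂x = −n_x/n_z = 0.00268 and ∂z/∂y = −n_y/n_z = 0.39685.
Unit vector along 065° is (sin 65°, cos 65°) = (0.9063, 0.4226).
Slope in that direction = a·(0.9063) + b·(0.4226) = 0.17015.
Apparent dip = arctan|0.17015| = 9.7° (true dip is 21.6°, so apparent ≤ true as expected).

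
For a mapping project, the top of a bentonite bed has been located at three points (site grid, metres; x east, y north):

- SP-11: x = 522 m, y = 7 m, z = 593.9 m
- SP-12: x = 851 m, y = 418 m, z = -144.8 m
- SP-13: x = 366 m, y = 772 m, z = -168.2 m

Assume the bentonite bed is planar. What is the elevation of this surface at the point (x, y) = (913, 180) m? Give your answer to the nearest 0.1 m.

81.6 m

Two edge vectors: SP-11→SP-12 = (329, 411, -738.7), SP-11→SP-13 = (-156, 765, -762.1).
Normal n = (SP-11→SP-12) × (SP-11→SP-13) = (251882.4, 365968.1, 315801).
So ∂z/∂x = −n_x/n_z = −0.79760 and ∂z/∂y = −n_y/n_z = −1.15886.
Intercept c from SP-11: 593.9 + 416.35 + 8.11 = 1018.36.
At (913, 180): z = −728.2 − 208.6 + 1018.36 = 81.6 m.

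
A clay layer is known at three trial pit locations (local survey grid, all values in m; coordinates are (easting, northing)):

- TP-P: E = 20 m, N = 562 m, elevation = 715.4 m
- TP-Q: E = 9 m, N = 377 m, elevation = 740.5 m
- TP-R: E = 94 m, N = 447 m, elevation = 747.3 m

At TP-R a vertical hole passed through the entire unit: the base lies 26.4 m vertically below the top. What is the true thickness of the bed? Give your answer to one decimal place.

25.6 m

Two edge vectors: TP-P→TP-Q = (-11, -185, 25.1), TP-P→TP-R = (74, -115, 31.9).
Normal n = (TP-P→TP-Q) × (TP-P→TP-R) = (-3015, 2208.3, 14955).
So ∂z/∂E = −n_x/n_z = 0.20160 and ∂z/∂N = −n_y/n_z = −0.14766.
|∇z| = √(a²+b²) = 0.24990, so dip δ = arctan(0.24990) = 14.03°.
True thickness = vertical thickness × cos δ = 26.4 × cos 14.03° = 25.6 m.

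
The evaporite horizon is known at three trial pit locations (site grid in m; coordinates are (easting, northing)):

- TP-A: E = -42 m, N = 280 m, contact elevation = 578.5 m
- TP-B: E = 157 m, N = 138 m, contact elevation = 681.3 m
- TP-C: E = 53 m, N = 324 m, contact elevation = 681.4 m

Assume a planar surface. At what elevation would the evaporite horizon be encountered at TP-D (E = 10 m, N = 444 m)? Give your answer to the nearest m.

Two edge vectors: TP-A→TP-B = (199, -142, 102.8), TP-A→TP-C = (95, 44, 102.9).
Normal n = (TP-A→TP-B) × (TP-A→TP-C) = (-19135, -10711.1, 22246).
So ∂z/∂E = −n_x/n_z = 0.86015 and ∂z/∂N = −n_y/n_z = 0.48148.
Intercept c from TP-A: 578.5 + 36.13 − 134.82 = 479.81.
At (10, 444): z = 8.6 + 213.8 + 479.81 = 702.2 m.

702 m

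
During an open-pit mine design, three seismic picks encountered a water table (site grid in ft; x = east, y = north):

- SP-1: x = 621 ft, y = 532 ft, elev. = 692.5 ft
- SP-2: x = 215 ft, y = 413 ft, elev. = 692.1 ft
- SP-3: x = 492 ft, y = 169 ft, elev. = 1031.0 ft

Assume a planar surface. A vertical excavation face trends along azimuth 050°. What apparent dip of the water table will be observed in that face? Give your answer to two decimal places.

Let the plane be z = a·x + b·y + c.
SP-2−SP-1: −406a − 119b = −0.4;  SP-3−SP-1: −129a − 363b = 338.5.
Solving gives a = 0.30620, b = −1.04132.
Unit vector along 050° is (sin 50°, cos 50°) = (0.7660, 0.6428).
Slope in that direction = a·(0.7660) + b·(0.6428) = −0.43479.
Apparent dip = arctan|0.43479| = 23.50° (true dip is 47.3°, so apparent ≤ true as expected).

23.50°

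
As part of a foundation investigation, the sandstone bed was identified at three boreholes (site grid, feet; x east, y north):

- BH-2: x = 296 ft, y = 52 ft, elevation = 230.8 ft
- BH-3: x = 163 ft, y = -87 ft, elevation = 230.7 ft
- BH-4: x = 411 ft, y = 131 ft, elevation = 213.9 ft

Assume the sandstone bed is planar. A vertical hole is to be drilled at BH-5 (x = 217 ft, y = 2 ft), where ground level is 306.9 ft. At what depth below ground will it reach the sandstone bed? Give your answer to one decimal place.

62.7 ft

Let the plane be z = a·x + b·y + c.
BH-3−BH-2: −133a − 139b = −0.1;  BH-4−BH-2: 115a + 79b = −16.9.
Solving gives a = −0.43027, b = 0.41241.
Then c = 230.8 − a·296 − b·52 = 336.71.
At (217, 2): z_contact = −93.37 + 0.82 + 336.71 = 244.17 ft.
Depth below ground = 306.9 − 244.17 = 62.7 ft.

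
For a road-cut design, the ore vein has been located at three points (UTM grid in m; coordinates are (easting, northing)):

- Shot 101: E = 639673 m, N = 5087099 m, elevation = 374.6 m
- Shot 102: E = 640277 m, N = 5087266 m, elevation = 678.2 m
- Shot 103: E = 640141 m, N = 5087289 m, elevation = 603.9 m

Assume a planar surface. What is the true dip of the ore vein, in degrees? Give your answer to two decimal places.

28.31°

Two edge vectors: Shot 101→Shot 102 = (604, 167, 303.6), Shot 101→Shot 103 = (468, 190, 229.3).
Normal n = (Shot 101→Shot 102) × (Shot 101→Shot 103) = (-19390.9, 3587.6, 36604).
So ∂z/∂E = −n_x/n_z = 0.52975 and ∂z/∂N = −n_y/n_z = −0.09801.
Gradient magnitude |∇z| = √(a² + b²) = √(0.28063 + 0.00961) = 0.53874.
True dip = arctan(0.53874) = 28.31°, dipping toward W (azimuth ≈ 280°).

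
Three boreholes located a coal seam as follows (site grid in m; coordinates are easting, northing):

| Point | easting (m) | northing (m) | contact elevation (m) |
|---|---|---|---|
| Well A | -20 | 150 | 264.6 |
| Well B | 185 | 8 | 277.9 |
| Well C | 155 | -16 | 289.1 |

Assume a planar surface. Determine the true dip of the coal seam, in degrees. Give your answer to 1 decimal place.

Two edge vectors: Well A→Well B = (205, -142, 13.3), Well A→Well C = (175, -166, 24.5).
Normal n = (Well A→Well B) × (Well A→Well C) = (-1271.2, -2695, -9180).
So ∂z/∂easting = −n_x/n_z = −0.13847 and ∂z/∂northing = −n_y/n_z = −0.29357.
Gradient magnitude |∇z| = √(a² + b²) = √(0.01918 + 0.08619) = 0.32459.
True dip = arctan(0.32459) = 18.0°, dipping toward NNE (azimuth ≈ 025°).

18.0°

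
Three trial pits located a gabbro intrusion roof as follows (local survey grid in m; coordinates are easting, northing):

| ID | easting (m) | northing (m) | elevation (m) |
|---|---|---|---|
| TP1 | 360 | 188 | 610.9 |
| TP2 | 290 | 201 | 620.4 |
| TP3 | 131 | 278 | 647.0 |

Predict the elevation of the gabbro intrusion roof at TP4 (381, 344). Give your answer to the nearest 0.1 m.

625.0 m

Two edge vectors: TP1→TP2 = (-70, 13, 9.5), TP1→TP3 = (-229, 90, 36.1).
Normal n = (TP1→TP2) × (TP1→TP3) = (-385.7, 351.5, -3323).
So ∂z/∂easting = −n_x/n_z = −0.11607 and ∂z/∂northing = −n_y/n_z = 0.10578.
Intercept c from TP1: 610.9 + 41.79 − 19.89 = 632.80.
At (381, 344): z = −44.2 + 36.4 + 632.80 = 625.0 m.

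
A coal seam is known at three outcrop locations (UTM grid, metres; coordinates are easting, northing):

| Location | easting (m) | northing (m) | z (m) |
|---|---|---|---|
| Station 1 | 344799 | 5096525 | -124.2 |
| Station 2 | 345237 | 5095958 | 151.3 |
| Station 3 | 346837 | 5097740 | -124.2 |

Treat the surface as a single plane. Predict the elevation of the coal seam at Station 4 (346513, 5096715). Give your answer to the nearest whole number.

Two edge vectors: Station 1→Station 2 = (438, -567, 275.5), Station 1→Station 3 = (2038, 1215, 0).
Normal n = (Station 1→Station 2) × (Station 1→Station 3) = (-334732.5, 561469, 1687716).
So ∂z/∂easting = −n_x/n_z = 0.19833461 and ∂z/∂northing = −n_y/n_z = −0.33267979.
Intercept c from Station 1: -124.2 − 68385.58 + 1695510.85 = 1627001.08.
At (346513, 5096715): z = 68725.5 − 1695574.1 + 1627001.08 = 152.5 m.

153 m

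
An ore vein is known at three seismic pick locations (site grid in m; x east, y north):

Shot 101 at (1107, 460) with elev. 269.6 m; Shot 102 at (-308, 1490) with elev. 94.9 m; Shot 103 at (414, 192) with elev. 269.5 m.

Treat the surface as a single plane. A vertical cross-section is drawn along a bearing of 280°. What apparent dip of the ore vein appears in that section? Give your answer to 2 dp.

Let the plane be z = a·x + b·y + c.
Shot 102−Shot 101: −1415a + 1030b = −174.7;  Shot 103−Shot 101: −693a − 268b = −0.1.
Solving gives a = 0.04293, b = −0.11064.
Unit vector along 280° is (sin 280°, cos 280°) = (-0.9848, 0.1736).
Slope in that direction = a·(-0.9848) + b·(0.1736) = −0.06149.
Apparent dip = arctan|0.06149| = 3.52° (true dip is 6.8°, so apparent ≤ true as expected).

3.52°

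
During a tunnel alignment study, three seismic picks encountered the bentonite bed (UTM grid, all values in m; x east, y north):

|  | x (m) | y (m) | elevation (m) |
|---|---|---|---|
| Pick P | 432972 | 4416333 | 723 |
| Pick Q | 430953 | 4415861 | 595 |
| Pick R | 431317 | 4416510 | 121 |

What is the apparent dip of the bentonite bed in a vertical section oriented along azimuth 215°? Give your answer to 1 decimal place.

29.6°

Two edge vectors: Pick P→Pick Q = (-2019, -472, -128), Pick P→Pick R = (-1655, 177, -602).
Normal n = (Pick P→Pick Q) × (Pick P→Pick R) = (306800, -1003598, -1138523).
So ∂z/∂x = −n_x/n_z = 0.26947 and ∂z/∂y = −n_y/n_z = −0.88149.
Unit vector along 215° is (sin 215°, cos 215°) = (-0.5736, -0.8192).
Slope in that direction = a·(-0.5736) + b·(-0.8192) = 0.56751.
Apparent dip = arctan|0.56751| = 29.6° (true dip is 42.7°, so apparent ≤ true as expected).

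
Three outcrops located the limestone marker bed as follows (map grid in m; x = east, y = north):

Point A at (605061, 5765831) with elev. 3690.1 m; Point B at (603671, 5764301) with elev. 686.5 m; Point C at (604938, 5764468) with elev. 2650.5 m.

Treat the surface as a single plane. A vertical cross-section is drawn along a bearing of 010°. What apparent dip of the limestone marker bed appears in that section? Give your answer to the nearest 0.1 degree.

Two edge vectors: Point A→Point B = (-1390, -1530, -3003.6), Point A→Point C = (-123, -1363, -1039.6).
Normal n = (Point A→Point B) × (Point A→Point C) = (-2503318.8, -1075601.2, 1706380).
So ∂z/∂x = −n_x/n_z = 1.46703 and ∂z/∂y = −n_y/n_z = 0.63034.
Unit vector along 010° is (sin 10°, cos 10°) = (0.1736, 0.9848).
Slope in that direction = a·(0.1736) + b·(0.9848) = 0.87551.
Apparent dip = arctan|0.87551| = 41.2° (true dip is 57.9°, so apparent ≤ true as expected).

41.2°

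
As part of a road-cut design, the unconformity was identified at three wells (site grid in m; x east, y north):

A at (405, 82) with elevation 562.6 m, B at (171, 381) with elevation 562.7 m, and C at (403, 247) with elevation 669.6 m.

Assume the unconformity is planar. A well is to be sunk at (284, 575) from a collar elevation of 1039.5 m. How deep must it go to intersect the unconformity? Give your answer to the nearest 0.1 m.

254.0 m

Two edge vectors: A→B = (-234, 299, 0.1), A→C = (-2, 165, 107).
Normal n = (A→B) × (A→C) = (31976.5, 25037.8, -38012).
So ∂z/∂x = −n_x/n_z = 0.84122 and ∂z/∂y = −n_y/n_z = 0.65868.
Intercept c from A: 562.6 − 340.69 − 54.01 = 167.89.
At (284, 575): z_contact = 238.91 + 378.74 + 167.89 = 785.54 m.
Depth below ground = 1039.5 − 785.54 = 254.0 m.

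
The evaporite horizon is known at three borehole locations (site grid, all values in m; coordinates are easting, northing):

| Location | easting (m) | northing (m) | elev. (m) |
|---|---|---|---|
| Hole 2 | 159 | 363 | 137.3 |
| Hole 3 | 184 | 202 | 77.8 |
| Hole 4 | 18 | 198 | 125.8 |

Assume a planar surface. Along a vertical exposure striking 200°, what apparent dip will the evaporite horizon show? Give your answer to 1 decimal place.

Two edge vectors: Hole 2→Hole 3 = (25, -161, -59.5), Hole 2→Hole 4 = (-141, -165, -11.5).
Normal n = (Hole 2→Hole 3) × (Hole 2→Hole 4) = (-7966, 8677, -26826).
So ∂z/∂easting = −n_x/n_z = −0.29695 and ∂z/∂northing = −n_y/n_z = 0.32345.
Unit vector along 200° is (sin 200°, cos 200°) = (-0.3420, -0.9397).
Slope in that direction = a·(-0.3420) + b·(-0.9397) = −0.20239.
Apparent dip = arctan|0.20239| = 11.4° (true dip is 23.7°, so apparent ≤ true as expected).

11.4°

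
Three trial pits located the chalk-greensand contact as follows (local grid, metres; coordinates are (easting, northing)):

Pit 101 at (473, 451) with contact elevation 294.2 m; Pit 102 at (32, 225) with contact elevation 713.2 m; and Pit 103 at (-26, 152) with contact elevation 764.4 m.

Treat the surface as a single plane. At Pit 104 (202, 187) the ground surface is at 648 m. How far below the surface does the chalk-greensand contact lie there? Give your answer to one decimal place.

Let the plane be z = a·E + b·N + c.
Pit 102−Pit 101: −441a − 226b = 419;  Pit 103−Pit 101: −499a − 299b = 470.2.
Solving gives a = −0.99637, b = 0.09027.
Then c = 294.2 − a·473 − b·451 = 724.77.
At (202, 187): z_contact = −201.27 + 16.88 + 724.77 = 540.39 m.
Depth below ground = 648 − 540.39 = 107.6 m.

107.6 m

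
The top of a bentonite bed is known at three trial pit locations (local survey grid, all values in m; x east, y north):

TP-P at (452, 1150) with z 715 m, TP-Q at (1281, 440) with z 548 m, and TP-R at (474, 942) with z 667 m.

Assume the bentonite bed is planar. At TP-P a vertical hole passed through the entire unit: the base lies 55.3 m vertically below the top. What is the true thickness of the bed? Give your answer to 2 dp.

53.89 m

Let the plane be z = a·x + b·y + c.
TP-Q−TP-P: 829a − 710b = −167;  TP-R−TP-P: 22a − 208b = −48.
Solving gives a = −0.00418, b = 0.23033.
|∇z| = √(a²+b²) = 0.23036, so dip δ = arctan(0.23036) = 12.97°.
True thickness = vertical thickness × cos δ = 55.3 × cos 12.97° = 53.89 m.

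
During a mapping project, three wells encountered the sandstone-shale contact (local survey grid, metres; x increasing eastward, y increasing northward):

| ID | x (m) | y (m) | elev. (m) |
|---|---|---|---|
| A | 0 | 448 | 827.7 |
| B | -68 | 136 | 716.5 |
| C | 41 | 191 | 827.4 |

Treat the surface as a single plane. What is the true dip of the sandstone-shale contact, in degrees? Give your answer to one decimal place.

43.6°

Let the plane be z = a·x + b·y + c.
B−A: −68a − 312b = −111.2;  C−A: 41a − 257b = −0.3.
Solving gives a = 0.94109, b = 0.15130.
Gradient magnitude |∇z| = √(a² + b²) = √(0.88564 + 0.02289) = 0.95317.
True dip = arctan(0.95317) = 43.6°, dipping toward W (azimuth ≈ 261°).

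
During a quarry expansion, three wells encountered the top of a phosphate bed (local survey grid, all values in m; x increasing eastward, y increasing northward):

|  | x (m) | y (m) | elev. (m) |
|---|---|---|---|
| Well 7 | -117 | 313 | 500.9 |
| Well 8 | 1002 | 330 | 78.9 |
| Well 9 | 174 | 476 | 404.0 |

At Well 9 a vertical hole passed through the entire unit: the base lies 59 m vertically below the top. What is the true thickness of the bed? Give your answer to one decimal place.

55.0 m

Let the plane be z = a·x + b·y + c.
Well 8−Well 7: 1119a + 17b = −422;  Well 9−Well 7: 291a + 163b = −96.9.
Solving gives a = −0.37835, b = 0.08099.
|∇z| = √(a²+b²) = 0.38692, so dip δ = arctan(0.38692) = 21.15°.
True thickness = vertical thickness × cos δ = 59 × cos 21.15° = 55.0 m.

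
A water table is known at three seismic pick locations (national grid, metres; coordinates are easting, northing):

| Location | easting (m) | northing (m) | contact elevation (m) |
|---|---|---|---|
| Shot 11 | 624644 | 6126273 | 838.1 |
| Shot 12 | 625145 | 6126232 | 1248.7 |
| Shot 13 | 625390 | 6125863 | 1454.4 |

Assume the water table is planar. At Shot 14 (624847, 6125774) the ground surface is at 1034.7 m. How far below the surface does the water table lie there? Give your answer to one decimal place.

23.4 m

Two edge vectors: Shot 11→Shot 12 = (501, -41, 410.6), Shot 11→Shot 13 = (746, -410, 616.3).
Normal n = (Shot 11→Shot 12) × (Shot 11→Shot 13) = (143077.7, -2458.7, -174824).
So ∂z/∂easting = −n_x/n_z = 0.818409944 and ∂z/∂northing = −n_y/n_z = −0.014063859.
Intercept c from Shot 11: 838.1 − 511214.86 + 86159.04 = −424217.72.
At (624847, 6125774): z_contact = 511381.00 − 86152.02 − 424217.72 = 1011.26 m.
Depth below ground = 1034.7 − 1011.26 = 23.4 m.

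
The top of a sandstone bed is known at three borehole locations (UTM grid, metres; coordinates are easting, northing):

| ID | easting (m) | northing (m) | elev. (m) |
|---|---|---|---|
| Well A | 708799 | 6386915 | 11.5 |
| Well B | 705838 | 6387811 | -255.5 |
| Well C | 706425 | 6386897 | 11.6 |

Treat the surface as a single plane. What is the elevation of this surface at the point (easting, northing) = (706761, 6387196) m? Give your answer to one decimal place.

-74.6 m

Let the plane be z = a·easting + b·northing + c.
Well B−Well A: −2961a + 896b = −267;  Well C−Well A: −2374a − 18b = 0.1.
Solving gives a = 0.002163087, b = −0.290842744.
Then c = 11.5 − a·708799 − b·6386915 = 1856066.19.
At (706761, 6387196): z = 1528.8 − 1857669.6 + 1856066.19 = -74.6 m.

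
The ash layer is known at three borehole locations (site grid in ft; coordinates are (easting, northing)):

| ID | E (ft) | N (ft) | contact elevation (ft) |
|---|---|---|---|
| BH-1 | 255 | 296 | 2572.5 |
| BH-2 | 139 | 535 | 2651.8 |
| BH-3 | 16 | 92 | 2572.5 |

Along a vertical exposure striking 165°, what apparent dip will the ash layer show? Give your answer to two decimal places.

Let the plane be z = a·E + b·N + c.
BH-2−BH-1: −116a + 239b = 79.3;  BH-3−BH-1: −239a − 204b = 0.
Solving gives a = −0.20025, b = 0.23461.
Unit vector along 165° is (sin 165°, cos 165°) = (0.2588, -0.9659).
Slope in that direction = a·(0.2588) + b·(-0.9659) = −0.27844.
Apparent dip = arctan|0.27844| = 15.56° (true dip is 17.1°, so apparent ≤ true as expected).

15.56°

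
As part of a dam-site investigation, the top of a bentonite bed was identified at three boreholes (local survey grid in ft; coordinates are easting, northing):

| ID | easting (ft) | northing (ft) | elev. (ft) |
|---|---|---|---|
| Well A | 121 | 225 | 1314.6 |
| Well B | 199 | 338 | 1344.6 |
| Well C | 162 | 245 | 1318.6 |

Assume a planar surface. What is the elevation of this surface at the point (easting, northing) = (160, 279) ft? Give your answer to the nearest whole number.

Two edge vectors: Well A→Well B = (78, 113, 30), Well A→Well C = (41, 20, 4).
Normal n = (Well A→Well B) × (Well A→Well C) = (-148, 918, -3073).
So ∂z/∂easting = −n_x/n_z = −0.04816 and ∂z/∂northing = −n_y/n_z = 0.29873.
Intercept c from Well A: 1314.6 + 5.83 − 67.21 = 1253.21.
At (160, 279): z = −7.7 + 83.3 + 1253.21 = 1328.9 ft.

1329 ft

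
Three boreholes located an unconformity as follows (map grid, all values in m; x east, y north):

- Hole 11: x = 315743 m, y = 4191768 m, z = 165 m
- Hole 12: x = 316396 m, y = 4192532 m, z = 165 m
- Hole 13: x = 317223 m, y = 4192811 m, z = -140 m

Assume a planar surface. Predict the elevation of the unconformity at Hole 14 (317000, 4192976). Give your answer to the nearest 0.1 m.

48.7 m

Two edge vectors: Hole 11→Hole 12 = (653, 764, 0), Hole 11→Hole 13 = (1480, 1043, -305).
Normal n = (Hole 11→Hole 12) × (Hole 11→Hole 13) = (-233020, 199165, -449641).
So ∂z/∂x = −n_x/n_z = −0.518235659 and ∂z/∂y = −n_y/n_z = 0.442942258.
Intercept c from Hole 11: 165 + 163629.28 − 1856711.18 = −1692916.90.
At (317000, 4192976): z = −164280.7 + 1857246.3 − 1692916.90 = 48.7 m.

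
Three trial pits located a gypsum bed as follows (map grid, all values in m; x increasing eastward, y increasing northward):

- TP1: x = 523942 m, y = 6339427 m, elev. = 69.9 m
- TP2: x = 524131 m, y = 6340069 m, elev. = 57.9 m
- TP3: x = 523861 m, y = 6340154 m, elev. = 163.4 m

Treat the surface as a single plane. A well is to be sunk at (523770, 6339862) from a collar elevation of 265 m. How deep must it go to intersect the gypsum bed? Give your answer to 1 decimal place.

Two edge vectors: TP1→TP2 = (189, 642, -12), TP1→TP3 = (-81, 727, 93.5).
Normal n = (TP1→TP2) × (TP1→TP3) = (68751, -16699.5, 189405).
So ∂z/∂x = −n_x/n_z = −0.362984082 and ∂z/∂y = −n_y/n_z = 0.088168211.
Intercept c from TP1: 69.9 + 190182.61 − 558935.94 = −368683.43.
At (523770, 6339862): z_contact = −190120.17 + 558974.29 − 368683.43 = 170.69 m.
Depth below ground = 265 − 170.69 = 94.3 m.

94.3 m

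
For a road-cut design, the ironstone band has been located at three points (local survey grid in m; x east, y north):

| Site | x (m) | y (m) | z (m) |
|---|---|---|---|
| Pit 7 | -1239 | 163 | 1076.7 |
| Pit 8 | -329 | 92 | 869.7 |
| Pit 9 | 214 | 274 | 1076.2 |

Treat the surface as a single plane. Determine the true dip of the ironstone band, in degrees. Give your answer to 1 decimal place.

55.9°

Let the plane be z = a·x + b·y + c.
Pit 8−Pit 7: 910a − 71b = −207;  Pit 9−Pit 7: 1453a + 111b = −0.5.
Solving gives a = −0.11271, b = 1.47089.
Gradient magnitude |∇z| = √(a² + b²) = √(0.01270 + 2.16352) = 1.47520.
True dip = arctan(1.47520) = 55.9°, dipping toward S (azimuth ≈ 176°).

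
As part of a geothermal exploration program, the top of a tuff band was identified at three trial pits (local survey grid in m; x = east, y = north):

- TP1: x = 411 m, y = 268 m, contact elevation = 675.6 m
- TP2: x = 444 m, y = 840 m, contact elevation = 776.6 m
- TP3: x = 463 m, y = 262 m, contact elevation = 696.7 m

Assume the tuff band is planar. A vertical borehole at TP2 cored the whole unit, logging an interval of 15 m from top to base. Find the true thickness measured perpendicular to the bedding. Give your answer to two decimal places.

13.68 m

Let the plane be z = a·x + b·y + c.
TP2−TP1: 33a + 572b = 101;  TP3−TP1: 52a − 6b = 21.1.
Solving gives a = 0.42333, b = 0.15215.
|∇z| = √(a²+b²) = 0.44984, so dip δ = arctan(0.44984) = 24.22°.
True thickness = vertical thickness × cos δ = 15 × cos 24.22° = 13.68 m.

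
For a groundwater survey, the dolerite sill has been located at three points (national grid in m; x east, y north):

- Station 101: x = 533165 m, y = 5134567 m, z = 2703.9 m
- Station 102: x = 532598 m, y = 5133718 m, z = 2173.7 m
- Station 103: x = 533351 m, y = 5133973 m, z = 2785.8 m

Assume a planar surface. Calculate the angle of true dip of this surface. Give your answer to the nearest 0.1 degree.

38.1°

Two edge vectors: Station 101→Station 102 = (-567, -849, -530.2), Station 101→Station 103 = (186, -594, 81.9).
Normal n = (Station 101→Station 102) × (Station 101→Station 103) = (-384471.9, -52179.9, 494712).
So ∂z/∂x = −n_x/n_z = 0.77716 and ∂z/∂y = −n_y/n_z = 0.10548.
Gradient magnitude |∇z| = √(a² + b²) = √(0.60398 + 0.01113) = 0.78429.
True dip = arctan(0.78429) = 38.1°, dipping toward W (azimuth ≈ 262°).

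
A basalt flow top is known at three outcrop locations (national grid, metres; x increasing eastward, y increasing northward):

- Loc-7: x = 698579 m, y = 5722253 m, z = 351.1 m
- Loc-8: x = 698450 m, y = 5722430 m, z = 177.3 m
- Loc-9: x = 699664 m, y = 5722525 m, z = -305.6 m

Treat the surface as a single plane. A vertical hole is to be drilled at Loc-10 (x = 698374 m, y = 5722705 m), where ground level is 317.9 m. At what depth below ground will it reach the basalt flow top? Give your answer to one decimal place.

Let the plane be z = a·x + b·y + c.
Loc-8−Loc-7: −129a + 177b = −173.8;  Loc-9−Loc-7: 1085a + 272b = −656.7.
Solving gives a = −0.303620786, b = −1.203203850.
Then c = 351.1 − a·698579 − b·5722253 = 7097491.04.
At (698374, 5722705): z_contact = −212040.86 − 6885580.69 + 7097491.04 = -130.51 m.
Depth below ground = 317.9 − (-130.51) = 448.4 m.

448.4 m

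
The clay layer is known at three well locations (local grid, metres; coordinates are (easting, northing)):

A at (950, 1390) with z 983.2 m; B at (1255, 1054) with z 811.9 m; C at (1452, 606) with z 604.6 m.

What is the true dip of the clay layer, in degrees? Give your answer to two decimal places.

23.29°

Let the plane be z = a·E + b·N + c.
B−A: 305a − 336b = −171.3;  C−A: 502a − 784b = −378.6.
Solving gives a = −0.10064, b = 0.41847.
Gradient magnitude |∇z| = √(a² + b²) = √(0.01013 + 0.17512) = 0.43040.
True dip = arctan(0.43040) = 23.29°, dipping toward SSE (azimuth ≈ 166°).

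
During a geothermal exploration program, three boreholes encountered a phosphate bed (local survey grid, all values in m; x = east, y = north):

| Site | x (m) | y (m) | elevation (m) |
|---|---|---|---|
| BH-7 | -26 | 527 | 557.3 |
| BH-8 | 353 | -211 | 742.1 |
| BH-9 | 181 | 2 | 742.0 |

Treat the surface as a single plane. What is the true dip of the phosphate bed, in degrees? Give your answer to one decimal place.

Let the plane be z = a·x + b·y + c.
BH-8−BH-7: 379a − 738b = 184.8;  BH-9−BH-7: 207a − 525b = 184.7.
Solving gives a = −0.85024, b = −0.68705.
Gradient magnitude |∇z| = √(a² + b²) = √(0.72290 + 0.47203) = 1.09313.
True dip = arctan(1.09313) = 47.5°, dipping toward NE (azimuth ≈ 051°).

47.5°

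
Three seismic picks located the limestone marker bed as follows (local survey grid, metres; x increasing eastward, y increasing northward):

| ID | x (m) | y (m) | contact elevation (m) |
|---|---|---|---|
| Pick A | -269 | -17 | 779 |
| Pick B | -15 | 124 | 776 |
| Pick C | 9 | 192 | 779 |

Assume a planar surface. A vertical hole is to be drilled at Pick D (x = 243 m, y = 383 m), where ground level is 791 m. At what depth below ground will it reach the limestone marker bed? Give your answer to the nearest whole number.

11 m

Let the plane be z = a·x + b·y + c.
Pick B−Pick A: 254a + 141b = −3;  Pick C−Pick A: 278a + 209b = 0.
Solving gives a = −0.04515, b = 0.06005.
Then c = 779 − a·-269 − b·-17 = 767.88.
At (243, 383): z_contact = −11.0 + 23.0 + 767.88 = 779.9 m.
Depth below ground = 791 − 779.9 = 11 m.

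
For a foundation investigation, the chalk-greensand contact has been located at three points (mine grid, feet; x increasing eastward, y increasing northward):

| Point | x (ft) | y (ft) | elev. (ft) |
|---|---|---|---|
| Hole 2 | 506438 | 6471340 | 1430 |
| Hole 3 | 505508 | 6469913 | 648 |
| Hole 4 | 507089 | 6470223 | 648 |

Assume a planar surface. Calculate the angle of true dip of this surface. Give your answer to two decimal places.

32.63°

Let the plane be z = a·x + b·y + c.
Hole 3−Hole 2: −930a − 1427b = −782;  Hole 4−Hole 2: 651a − 1117b = −782.
Solving gives a = −0.12319, b = 0.62829.
Gradient magnitude |∇z| = √(a² + b²) = √(0.01518 + 0.39475) = 0.64025.
True dip = arctan(0.64025) = 32.63°, dipping toward S (azimuth ≈ 169°).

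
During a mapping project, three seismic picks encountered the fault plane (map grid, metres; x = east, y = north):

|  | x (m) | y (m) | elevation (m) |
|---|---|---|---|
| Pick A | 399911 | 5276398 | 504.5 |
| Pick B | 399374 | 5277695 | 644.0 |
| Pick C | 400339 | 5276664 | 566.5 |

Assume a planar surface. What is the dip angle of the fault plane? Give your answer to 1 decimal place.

8.4°

Two edge vectors: Pick A→Pick B = (-537, 1297, 139.5), Pick A→Pick C = (428, 266, 62).
Normal n = (Pick A→Pick B) × (Pick A→Pick C) = (43307, 93000, -697958).
So ∂z/∂x = −n_x/n_z = 0.06205 and ∂z/∂y = −n_y/n_z = 0.13325.
Gradient magnitude |∇z| = √(a² + b²) = √(0.00385 + 0.01775) = 0.14698.
True dip = arctan(0.14698) = 8.4°, dipping toward SSW (azimuth ≈ 205°).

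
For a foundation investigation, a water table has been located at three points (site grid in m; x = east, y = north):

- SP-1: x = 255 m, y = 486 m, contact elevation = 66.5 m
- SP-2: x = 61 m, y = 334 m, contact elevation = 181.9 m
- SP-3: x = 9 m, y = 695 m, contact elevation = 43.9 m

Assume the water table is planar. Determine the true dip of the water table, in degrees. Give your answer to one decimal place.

26.4°

Two edge vectors: SP-1→SP-2 = (-194, -152, 115.4), SP-1→SP-3 = (-246, 209, -22.6).
Normal n = (SP-1→SP-2) × (SP-1→SP-3) = (-20683.4, -32772.8, -77938).
So ∂z/∂x = −n_x/n_z = −0.26538 and ∂z/∂y = −n_y/n_z = −0.42050.
Gradient magnitude |∇z| = √(a² + b²) = √(0.07043 + 0.17682) = 0.49724.
True dip = arctan(0.49724) = 26.4°, dipping toward NNE (azimuth ≈ 032°).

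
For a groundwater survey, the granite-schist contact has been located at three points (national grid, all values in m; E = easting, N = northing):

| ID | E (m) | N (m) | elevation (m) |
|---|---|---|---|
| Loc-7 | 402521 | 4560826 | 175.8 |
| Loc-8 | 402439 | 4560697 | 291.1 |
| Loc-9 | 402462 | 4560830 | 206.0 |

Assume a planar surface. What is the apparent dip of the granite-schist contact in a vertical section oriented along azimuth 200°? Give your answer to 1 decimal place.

35.0°

Two edge vectors: Loc-7→Loc-8 = (-82, -129, 115.3), Loc-7→Loc-9 = (-59, 4, 30.2).
Normal n = (Loc-7→Loc-8) × (Loc-7→Loc-9) = (-4357, -4326.3, -7939).
So ∂z/∂E = −n_x/n_z = −0.54881 and ∂z/∂N = −n_y/n_z = −0.54494.
Unit vector along 200° is (sin 200°, cos 200°) = (-0.3420, -0.9397).
Slope in that direction = a·(-0.3420) + b·(-0.9397) = 0.69978.
Apparent dip = arctan|0.69978| = 35.0° (true dip is 37.7°, so apparent ≤ true as expected).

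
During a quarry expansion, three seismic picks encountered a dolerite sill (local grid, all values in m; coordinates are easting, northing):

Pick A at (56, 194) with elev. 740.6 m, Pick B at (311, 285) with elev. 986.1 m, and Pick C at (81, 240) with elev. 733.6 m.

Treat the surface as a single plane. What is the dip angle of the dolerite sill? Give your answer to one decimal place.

Let the plane be z = a·easting + b·northing + c.
Pick B−Pick A: 255a + 91b = 245.5;  Pick C−Pick A: 25a + 46b = −7.
Solving gives a = 1.26177, b = −0.83792.
Gradient magnitude |∇z| = √(a² + b²) = √(1.59205 + 0.70210) = 1.51465.
True dip = arctan(1.51465) = 56.6°, dipping toward WNW (azimuth ≈ 304°).

56.6°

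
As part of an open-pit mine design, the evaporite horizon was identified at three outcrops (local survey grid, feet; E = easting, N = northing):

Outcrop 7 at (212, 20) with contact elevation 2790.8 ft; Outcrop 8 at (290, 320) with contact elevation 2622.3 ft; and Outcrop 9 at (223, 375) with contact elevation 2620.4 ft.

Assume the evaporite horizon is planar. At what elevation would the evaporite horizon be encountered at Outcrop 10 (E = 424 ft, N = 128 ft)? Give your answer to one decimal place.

2664.6 ft

Two edge vectors: Outcrop 7→Outcrop 8 = (78, 300, -168.5), Outcrop 7→Outcrop 9 = (11, 355, -170.4).
Normal n = (Outcrop 7→Outcrop 8) × (Outcrop 7→Outcrop 9) = (8697.5, 11437.7, 24390).
So ∂z/∂E = −n_x/n_z = −0.35660 and ∂z/∂N = −n_y/n_z = −0.46895.
Intercept c from Outcrop 7: 2790.8 + 75.60 + 9.38 = 2875.78.
At (424, 128): z = −151.2 − 60.0 + 2875.78 = 2664.6 ft.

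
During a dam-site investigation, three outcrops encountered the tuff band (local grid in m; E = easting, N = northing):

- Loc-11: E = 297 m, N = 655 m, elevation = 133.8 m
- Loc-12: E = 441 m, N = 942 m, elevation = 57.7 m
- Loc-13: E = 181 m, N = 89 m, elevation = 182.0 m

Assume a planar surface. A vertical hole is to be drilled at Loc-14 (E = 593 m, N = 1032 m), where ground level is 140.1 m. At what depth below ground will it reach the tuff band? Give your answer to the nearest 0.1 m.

171.1 m

Two edge vectors: Loc-11→Loc-12 = (144, 287, -76.1), Loc-11→Loc-13 = (-116, -566, 48.2).
Normal n = (Loc-11→Loc-12) × (Loc-11→Loc-13) = (-29239.2, 1886.8, -48212).
So ∂z/∂E = −n_x/n_z = −0.606471 and ∂z/∂N = −n_y/n_z = 0.039135.
Intercept c from Loc-11: 133.8 + 180.12 − 25.63 = 288.29.
At (593, 1032): z_contact = −359.64 + 40.39 + 288.29 = -30.96 m.
Depth below ground = 140.1 − (-30.96) = 171.1 m.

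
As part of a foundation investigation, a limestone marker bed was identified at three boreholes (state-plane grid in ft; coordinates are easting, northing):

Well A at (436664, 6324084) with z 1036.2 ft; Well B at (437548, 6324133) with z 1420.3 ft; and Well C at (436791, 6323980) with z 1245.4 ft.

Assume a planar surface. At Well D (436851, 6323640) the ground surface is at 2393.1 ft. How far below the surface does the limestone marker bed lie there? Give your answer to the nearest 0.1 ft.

645.4 ft

Let the plane be z = a·easting + b·northing + c.
Well B−Well A: 884a + 49b = 384.1;  Well C−Well A: 127a − 104b = 209.2.
Solving gives a = 0.511386628, b = −1.387056714.
Then c = 1036.2 − a·436664 − b·6324084 = 8549595.24.
At (436851, 6323640): z_contact = 223399.76 − 8771247.32 + 8549595.24 = 1747.68 ft.
Depth below ground = 2393.1 − 1747.68 = 645.4 ft.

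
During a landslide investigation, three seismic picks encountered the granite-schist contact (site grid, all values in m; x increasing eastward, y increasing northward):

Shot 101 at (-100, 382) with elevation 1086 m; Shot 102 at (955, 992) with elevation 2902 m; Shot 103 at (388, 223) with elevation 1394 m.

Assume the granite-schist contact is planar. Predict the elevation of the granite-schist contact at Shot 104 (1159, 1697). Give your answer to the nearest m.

3961 m

Two edge vectors: Shot 101→Shot 102 = (1055, 610, 1816), Shot 101→Shot 103 = (488, -159, 308).
Normal n = (Shot 101→Shot 102) × (Shot 101→Shot 103) = (476624, 561268, -465425).
So ∂z/∂x = −n_x/n_z = 1.02406 and ∂z/∂y = −n_y/n_z = 1.20593.
Intercept c from Shot 101: 1086 + 102.41 − 460.66 = 727.74.
At (1159, 1697): z = 1186.9 + 2046.5 + 727.74 = 3961.1 m.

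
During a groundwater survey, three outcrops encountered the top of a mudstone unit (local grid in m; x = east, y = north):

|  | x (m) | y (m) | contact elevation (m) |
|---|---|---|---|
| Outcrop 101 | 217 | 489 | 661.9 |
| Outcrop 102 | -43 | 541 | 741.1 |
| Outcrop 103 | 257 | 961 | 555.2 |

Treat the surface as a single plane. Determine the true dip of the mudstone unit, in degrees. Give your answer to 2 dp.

21.62°

Let the plane be z = a·x + b·y + c.
Outcrop 102−Outcrop 101: −260a + 52b = 79.2;  Outcrop 103−Outcrop 101: 40a + 472b = −106.7.
Solving gives a = −0.34400, b = −0.19691.
Gradient magnitude |∇z| = √(a² + b²) = √(0.11833 + 0.03877) = 0.39637.
True dip = arctan(0.39637) = 21.62°, dipping toward ENE (azimuth ≈ 060°).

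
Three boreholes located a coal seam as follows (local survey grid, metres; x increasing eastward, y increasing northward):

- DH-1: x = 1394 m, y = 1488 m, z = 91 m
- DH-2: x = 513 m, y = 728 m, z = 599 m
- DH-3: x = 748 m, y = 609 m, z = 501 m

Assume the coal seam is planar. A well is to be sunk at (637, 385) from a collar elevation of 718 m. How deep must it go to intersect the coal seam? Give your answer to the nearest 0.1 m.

138.0 m

Let the plane be z = a·x + b·y + c.
DH-2−DH-1: −881a − 760b = 508;  DH-3−DH-1: −646a − 879b = 410.
Solving gives a = −0.476053, b = −0.116575.
Then c = 91 − a·1394 − b·1488 = 928.08.
At (637, 385): z_contact = −303.25 − 44.88 + 928.08 = 579.95 m.
Depth below ground = 718 − 579.95 = 138.0 m.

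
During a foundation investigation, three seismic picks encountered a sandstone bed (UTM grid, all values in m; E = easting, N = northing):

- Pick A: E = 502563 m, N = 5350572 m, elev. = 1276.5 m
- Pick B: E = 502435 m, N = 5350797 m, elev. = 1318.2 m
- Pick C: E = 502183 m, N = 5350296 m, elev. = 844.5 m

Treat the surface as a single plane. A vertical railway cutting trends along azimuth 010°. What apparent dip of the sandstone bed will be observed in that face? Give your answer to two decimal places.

35.11°

Let the plane be z = a·E + b·N + c.
Pick B−Pick A: −128a + 225b = 41.7;  Pick C−Pick A: −380a − 276b = −432.
Solving gives a = 0.70920, b = 0.58879.
Unit vector along 010° is (sin 10°, cos 10°) = (0.1736, 0.9848).
Slope in that direction = a·(0.1736) + b·(0.9848) = 0.70299.
Apparent dip = arctan|0.70299| = 35.11° (true dip is 42.7°, so apparent ≤ true as expected).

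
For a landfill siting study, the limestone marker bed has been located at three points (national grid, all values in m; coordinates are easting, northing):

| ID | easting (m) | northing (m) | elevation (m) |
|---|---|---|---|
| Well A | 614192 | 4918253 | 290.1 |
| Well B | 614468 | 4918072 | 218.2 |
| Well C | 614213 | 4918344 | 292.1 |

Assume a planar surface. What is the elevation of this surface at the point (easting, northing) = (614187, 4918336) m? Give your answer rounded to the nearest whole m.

Two edge vectors: Well A→Well B = (276, -181, -71.9), Well A→Well C = (21, 91, 2).
Normal n = (Well A→Well B) × (Well A→Well C) = (6180.9, -2061.9, 28917).
So ∂z/∂easting = −n_x/n_z = −0.21374624 and ∂z/∂northing = −n_y/n_z = 0.07130408.
Intercept c from Well A: 290.1 + 131281.23 − 350691.49 = −219120.16.
At (614187, 4918336): z = −131280.2 + 350697.4 − 219120.16 = 297.1 m.

297 m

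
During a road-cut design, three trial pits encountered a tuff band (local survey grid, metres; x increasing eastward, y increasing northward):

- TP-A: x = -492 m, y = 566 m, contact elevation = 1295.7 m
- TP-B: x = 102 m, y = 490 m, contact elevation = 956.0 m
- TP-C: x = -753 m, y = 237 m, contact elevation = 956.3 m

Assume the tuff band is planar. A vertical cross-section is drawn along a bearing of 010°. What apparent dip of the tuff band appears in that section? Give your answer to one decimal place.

51.5°

Let the plane be z = a·x + b·y + c.
TP-B−TP-A: 594a − 76b = −339.7;  TP-C−TP-A: −261a − 329b = −339.4.
Solving gives a = −0.39936, b = 1.34843.
Unit vector along 010° is (sin 10°, cos 10°) = (0.1736, 0.9848).
Slope in that direction = a·(0.1736) + b·(0.9848) = 1.25859.
Apparent dip = arctan|1.25859| = 51.5° (true dip is 54.6°, so apparent ≤ true as expected).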